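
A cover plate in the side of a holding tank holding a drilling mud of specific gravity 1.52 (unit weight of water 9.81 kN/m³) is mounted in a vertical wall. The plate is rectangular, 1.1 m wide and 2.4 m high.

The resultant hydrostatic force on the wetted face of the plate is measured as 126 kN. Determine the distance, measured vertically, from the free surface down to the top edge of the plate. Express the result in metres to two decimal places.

d_top ≈ 2.00 m

γ = 1.52 × 9.81 = 14.9112 kN/m³.
A = 1.1 × 2.4 = 2.64 m².
From F = γ·h_c·A, the centroid depth is h_c = 126/(14.9112 × 2.64) = 3.20077 m.
The centroid lies 2.4/2 = 1.2 m below the top edge, so the top edge sits at h_top = 3.20077 − 1.2 = 2.00077 m below the surface.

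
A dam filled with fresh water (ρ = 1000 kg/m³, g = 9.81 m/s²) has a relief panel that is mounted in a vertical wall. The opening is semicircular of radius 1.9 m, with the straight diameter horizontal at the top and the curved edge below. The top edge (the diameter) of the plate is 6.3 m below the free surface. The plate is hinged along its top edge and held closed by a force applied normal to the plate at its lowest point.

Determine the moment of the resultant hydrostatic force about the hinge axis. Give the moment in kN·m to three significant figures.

M ≈ 333 kN·m

γ = ρg = 1000 × 9.81 = 9810 N/m³ = 9.81 kN/m³.
The centroid of a semicircle lies 4r/(3π) = 0.806385 m from the diameter, here below the top edge, so the centroid depth is h_c = 6.3 + 0.806385 = 7.10638 m.
A = πr²/2 = π × 1.9²/2 = 5.67057 m².
Resultant F = γ·h_c·A = 9.81 × 7.10638 × 5.67057 = 395.316 kN.
I_c = (π/8 − 8/(9π))·r⁴ = 0.109757 × 1.9⁴ = 1.43036 m⁴.
Centre of pressure: y_p = y_c + I_c/(y_c·A) = 7.10638 + 1.43036/(7.10638 × 5.67057) = 7.10638 + 0.0354952 = 7.14188 m along the plane.
The resultant acts 0.806385 + 0.0354952 = 0.84188 m (along the plate) below the hinge at the top edge, so the moment about the hinge is M = F × 0.84188 = 395.316 × 0.84188 = 332.809 kN·m.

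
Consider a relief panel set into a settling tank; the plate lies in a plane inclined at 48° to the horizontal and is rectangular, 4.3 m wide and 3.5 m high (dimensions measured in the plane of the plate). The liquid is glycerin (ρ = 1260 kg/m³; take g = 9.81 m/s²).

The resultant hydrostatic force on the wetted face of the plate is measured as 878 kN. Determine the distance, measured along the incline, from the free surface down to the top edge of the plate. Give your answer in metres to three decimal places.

y_top ≈ 4.601 m

γ = ρg = 1260 × 9.81 / 1000 = 12.3606 kN/m³.
A = 4.3 × 3.5 = 15.05 m².
From F = γ·h_c·A, the centroid depth is h_c = 878/(12.3606 × 15.05) = 4.71974 m.
Let θ = 48° be the plate's angle to the horizontal; measure y along the incline from where the plane meets the free surface. Vertical depth h = y·sinθ with sinθ = 0.743145.
Along the incline, y_c = h_c/sinθ = 4.71974/0.743145 = 6.35104 m.
The centroid lies 3.5/2 = 1.75 m below the top edge, so the top edge sits at y_top = 6.35104 − 1.75 = 4.60104 m along the incline.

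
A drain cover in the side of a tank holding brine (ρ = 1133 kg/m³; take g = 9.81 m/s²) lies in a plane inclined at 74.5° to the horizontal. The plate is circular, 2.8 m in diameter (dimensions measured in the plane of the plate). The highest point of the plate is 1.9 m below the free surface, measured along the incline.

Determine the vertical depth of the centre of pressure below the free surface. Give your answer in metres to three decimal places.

γ = ρg = 1133 × 9.81 / 1000 = 11.11473 kN/m³.
Let θ = 74.5° be the plate's angle to the horizontal; measure y along the incline from where the plane meets the free surface. Vertical depth h = y·sinθ with sinθ = 0.963630.
The centroid is at the centre, 1.4 m below the top of the plate, so y_c = 1.9 + 1.4 = 3.3 m and h_c = 3.3 × 0.963630 = 3.17998 m.
A = π(1.4)² = 6.15752 m².
Resultant F = γ·h_c·A = 11.11473 × 3.17998 × 6.15752 = 217.635 kN.
I_c = πr⁴/4 = π × 1.4⁴/4 = 3.01719 m⁴.
Centre of pressure: y_p = y_c + I_c/(y_c·A) = 3.3 + 3.01719/(3.3 × 6.15752) = 3.3 + 0.148485 = 3.44848 m along the plane.
Vertically, h_p = y_p·sinθ = 3.44848 × 0.963630 = 3.32306 m.

h_p = 3.323 m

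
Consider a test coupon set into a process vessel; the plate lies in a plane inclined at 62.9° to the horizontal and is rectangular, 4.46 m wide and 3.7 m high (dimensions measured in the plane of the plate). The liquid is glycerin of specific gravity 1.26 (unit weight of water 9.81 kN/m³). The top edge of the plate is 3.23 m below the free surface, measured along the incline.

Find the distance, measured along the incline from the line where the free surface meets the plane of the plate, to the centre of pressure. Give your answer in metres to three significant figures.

γ = 1.26 × 9.81 = 12.3606 kN/m³.
Let θ = 62.9° be the plate's angle to the horizontal; measure y along the incline from where the plane meets the free surface. Vertical depth h = y·sinθ with sinθ = 0.890213.
The centroid lies 3.7/2 = 1.85 m below the top edge, so y_c = 3.23 + 1.85 = 5.08 m and h_c = 5.08 × 0.890213 = 4.52228 m.
A = 4.46 × 3.7 = 16.502 m².
Resultant F = γ·h_c·A = 12.3606 × 4.52228 × 16.502 = 922.43 kN.
I_c = b·h³/12 = 4.46 × 3.7³/12 = 18.826 m⁴.
Centre of pressure: y_p = y_c + I_c/(y_c·A) = 5.08 + 18.826/(5.08 × 16.502) = 5.08 + 0.224573 = 5.30457 m along the plane.

y_p = 5.30 m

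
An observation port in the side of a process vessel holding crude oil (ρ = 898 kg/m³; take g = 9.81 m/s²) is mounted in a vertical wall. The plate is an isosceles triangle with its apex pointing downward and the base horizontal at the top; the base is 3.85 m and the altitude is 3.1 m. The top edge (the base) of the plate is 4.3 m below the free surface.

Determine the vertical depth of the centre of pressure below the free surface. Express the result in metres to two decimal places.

γ = ρg = 898 × 9.81 / 1000 = 8.80938 kN/m³.
With the apex down, the centroid sits h/3 = 3.1/3 = 1.03333 m below the base (the top edge), so the centroid depth is h_c = 4.3 + 1.03333 = 5.33333 m.
A = ½ × 3.85 × 3.1 = 5.9675 m².
Resultant F = γ·h_c·A = 8.80938 × 5.33333 × 5.9675 = 280.373 kN.
I_c = b·h³/36 = 3.85 × 3.1³/36 = 3.18598 m⁴.
Centre of pressure: y_p = y_c + I_c/(y_c·A) = 5.33333 + 3.18598/(5.33333 × 5.9675) = 5.33333 + 0.100104 = 5.43343 m along the plane.

h_p = 5.43 m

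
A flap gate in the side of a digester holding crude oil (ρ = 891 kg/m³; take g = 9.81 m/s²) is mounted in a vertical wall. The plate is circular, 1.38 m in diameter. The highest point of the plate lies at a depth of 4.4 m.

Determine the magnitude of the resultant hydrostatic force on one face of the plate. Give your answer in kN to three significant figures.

γ = ρg = 891 × 9.81 / 1000 = 8.74071 kN/m³.
The centroid is at the centre, 0.69 m below the top of the plate, so the centroid depth is h_c = 4.4 + 0.69 = 5.09 m.
A = π(0.69)² = 1.49571 m².
Resultant F = γ·h_c·A = 8.74071 × 5.09 × 1.49571 = 66.5445 kN.

F ≈ 66.5 kN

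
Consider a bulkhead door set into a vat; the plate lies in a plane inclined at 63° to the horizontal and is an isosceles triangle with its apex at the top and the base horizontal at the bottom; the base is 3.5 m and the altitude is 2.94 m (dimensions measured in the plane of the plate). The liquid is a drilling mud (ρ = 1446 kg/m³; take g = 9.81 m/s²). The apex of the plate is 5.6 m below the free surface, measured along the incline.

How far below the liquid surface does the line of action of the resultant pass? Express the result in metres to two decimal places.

h_p = 6.79 m

γ = ρg = 1446 × 9.81 / 1000 = 14.18526 kN/m³.
Let θ = 63° be the plate's angle to the horizontal; measure y along the incline from where the plane meets the free surface. Vertical depth h = y·sinθ with sinθ = 0.891007.
With the apex up, the centroid sits 2h/3 = 2 × 2.94/3 = 1.96 m below the apex, so y_c = 5.6 + 1.96 = 7.56 m and h_c = 7.56 × 0.891007 = 6.73601 m.
A = ½ × 3.5 × 2.94 = 5.145 m².
Resultant F = γ·h_c·A = 14.18526 × 6.73601 × 5.145 = 491.615 kN.
I_c = b·h³/36 = 3.5 × 2.94³/36 = 2.47063 m⁴.
Centre of pressure: y_p = y_c + I_c/(y_c·A) = 7.56 + 2.47063/(7.56 × 5.145) = 7.56 + 0.0635185 = 7.62352 m along the plane.
Vertically, h_p = y_p·sinθ = 7.62352 × 0.891007 = 6.79261 m.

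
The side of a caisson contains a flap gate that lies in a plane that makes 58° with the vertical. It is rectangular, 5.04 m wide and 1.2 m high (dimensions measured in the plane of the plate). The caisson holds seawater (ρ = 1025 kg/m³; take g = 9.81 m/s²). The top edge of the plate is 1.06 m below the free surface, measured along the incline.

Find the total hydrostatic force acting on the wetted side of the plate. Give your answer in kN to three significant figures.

F ≈ 53.5 kN

γ = ρg = 1025 × 9.81 / 1000 = 10.05525 kN/m³.
The plate makes 58° with the vertical, i.e. θ = 90° − 58° = 32° to the horizontal. Measuring y along the incline from the free-surface line, vertical depth h = y·sinθ with sinθ = 0.529919.
The centroid lies 1.2/2 = 0.6 m below the top edge, so y_c = 1.06 + 0.6 = 1.66 m and h_c = 1.66 × 0.529919 = 0.879666 m.
A = 5.04 × 1.2 = 6.048 m².
Resultant F = γ·h_c·A = 10.05525 × 0.879666 × 6.048 = 53.4961 kN.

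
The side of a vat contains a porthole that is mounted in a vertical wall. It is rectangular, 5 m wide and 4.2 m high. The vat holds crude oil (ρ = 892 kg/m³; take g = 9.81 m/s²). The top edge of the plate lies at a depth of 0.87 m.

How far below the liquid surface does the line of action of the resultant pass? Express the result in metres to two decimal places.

h_p = 3.46 m

γ = ρg = 892 × 9.81 / 1000 = 8.75052 kN/m³.
The centroid lies 4.2/2 = 2.1 m below the top edge, so the centroid depth is h_c = 0.87 + 2.1 = 2.97 m.
A = 5 × 4.2 = 21 m².
Resultant F = γ·h_c·A = 8.75052 × 2.97 × 21 = 545.77 kN.
I_c = b·h³/12 = 5 × 4.2³/12 = 30.87 m⁴.
Centre of pressure: y_p = y_c + I_c/(y_c·A) = 2.97 + 30.87/(2.97 × 21) = 2.97 + 0.494949 = 3.46495 m along the plane.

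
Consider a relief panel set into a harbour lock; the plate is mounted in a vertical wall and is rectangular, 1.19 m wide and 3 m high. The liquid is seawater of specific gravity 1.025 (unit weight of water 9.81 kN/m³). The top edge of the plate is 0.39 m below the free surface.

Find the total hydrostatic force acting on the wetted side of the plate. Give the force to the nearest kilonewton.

γ = 1.025 × 9.81 = 10.05525 kN/m³.
The centroid lies 3/2 = 1.5 m below the top edge, so the centroid depth is h_c = 0.39 + 1.5 = 1.89 m.
A = 1.19 × 3 = 3.57 m².
Resultant F = γ·h_c·A = 10.05525 × 1.89 × 3.57 = 67.8458 kN.

F ≈ 68 kN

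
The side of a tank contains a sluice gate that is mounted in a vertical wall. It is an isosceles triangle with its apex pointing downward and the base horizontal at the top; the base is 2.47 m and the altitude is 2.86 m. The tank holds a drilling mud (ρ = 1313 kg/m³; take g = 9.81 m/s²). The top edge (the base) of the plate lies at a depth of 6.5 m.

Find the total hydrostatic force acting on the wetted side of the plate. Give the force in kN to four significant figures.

γ = ρg = 1313 × 9.81 / 1000 = 12.88053 kN/m³.
With the apex down, the centroid sits h/3 = 2.86/3 = 0.953333 m below the base (the top edge), so the centroid depth is h_c = 6.5 + 0.953333 = 7.45333 m.
A = ½ × 2.47 × 2.86 = 3.5321 m².
Resultant F = γ·h_c·A = 12.88053 × 7.45333 × 3.5321 = 339.092 kN.

F ≈ 339.1 kN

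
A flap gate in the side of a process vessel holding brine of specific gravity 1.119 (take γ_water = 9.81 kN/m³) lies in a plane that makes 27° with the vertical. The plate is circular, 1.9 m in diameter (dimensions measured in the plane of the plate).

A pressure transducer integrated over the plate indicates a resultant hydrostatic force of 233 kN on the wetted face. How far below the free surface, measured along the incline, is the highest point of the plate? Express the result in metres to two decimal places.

y_top ≈ 7.45 m

γ = 1.119 × 9.81 = 10.97739 kN/m³.
A = π(0.95)² = 2.83529 m².
From F = γ·h_c·A, the centroid depth is h_c = 233/(10.97739 × 2.83529) = 7.48616 m.
The plate makes 27° with the vertical, i.e. θ = 90° − 27° = 63° to the horizontal. Measuring y along the incline from the free-surface line, vertical depth h = y·sinθ with sinθ = 0.891007.
Along the incline, y_c = h_c/sinθ = 7.48616/0.891007 = 8.40191 m.
The centroid is at the centre, 0.95 m below the top of the plate, so the highest point sits at y_top = 8.40191 − 0.95 = 7.45191 m along the incline.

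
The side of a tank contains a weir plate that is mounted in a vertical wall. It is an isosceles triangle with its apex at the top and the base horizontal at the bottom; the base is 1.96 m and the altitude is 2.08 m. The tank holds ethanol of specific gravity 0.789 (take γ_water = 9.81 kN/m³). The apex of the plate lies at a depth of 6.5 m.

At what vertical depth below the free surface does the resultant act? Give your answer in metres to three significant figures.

h_p = 7.92 m

γ = 0.789 × 9.81 = 7.74009 kN/m³.
With the apex up, the centroid sits 2h/3 = 2 × 2.08/3 = 1.38667 m below the apex, so the centroid depth is h_c = 6.5 + 1.38667 = 7.88667 m.
A = ½ × 1.96 × 2.08 = 2.0384 m².
Resultant F = γ·h_c·A = 7.74009 × 7.88667 × 2.0384 = 124.431 kN.
I_c = b·h³/36 = 1.96 × 2.08³/36 = 0.489941 m⁴.
Centre of pressure: y_p = y_c + I_c/(y_c·A) = 7.88667 + 0.489941/(7.88667 × 2.0384) = 7.88667 + 0.0304762 = 7.91715 m along the plane.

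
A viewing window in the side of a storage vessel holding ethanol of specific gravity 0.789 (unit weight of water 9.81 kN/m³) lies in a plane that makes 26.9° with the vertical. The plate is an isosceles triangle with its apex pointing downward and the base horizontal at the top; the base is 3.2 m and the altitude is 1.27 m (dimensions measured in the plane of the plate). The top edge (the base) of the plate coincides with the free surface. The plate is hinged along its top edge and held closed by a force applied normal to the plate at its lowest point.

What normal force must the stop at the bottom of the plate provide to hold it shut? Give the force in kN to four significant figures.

P ≈ 2.969 kN

γ = 0.789 × 9.81 = 7.74009 kN/m³.
The plate makes 26.9° with the vertical, i.e. θ = 90° − 26.9° = 63.1° to the horizontal. Measuring y along the incline from the free-surface line, vertical depth h = y·sinθ with sinθ = 0.891798.
With the apex down, the centroid sits h/3 = 1.27/3 = 0.423333 m below the base (the top edge), so y_c = 0.423333 m and h_c = 0.423333 × 0.891798 = 0.377528 m.
A = ½ × 3.2 × 1.27 = 2.032 m².
Resultant F = γ·h_c·A = 7.74009 × 0.377528 × 2.032 = 5.93771 kN.
I_c = b·h³/36 = 3.2 × 1.27³/36 = 0.182078 m⁴.
Centre of pressure: y_p = y_c + I_c/(y_c·A) = 0.423333 + 0.182078/(0.423333 × 2.032) = 0.423333 + 0.211666 = 0.634999 m along the plane.
The resultant acts 0.423333 + 0.211666 = 0.634999 m (along the plate) below the hinge at the top edge, so the moment about the hinge is M = F × 0.634999 = 5.93771 × 0.634999 = 3.77044 kN·m.
A normal force at the bottom, 1.27 m from the hinge, must supply this moment: P = 3.77044/1.27 = 2.96885 kN.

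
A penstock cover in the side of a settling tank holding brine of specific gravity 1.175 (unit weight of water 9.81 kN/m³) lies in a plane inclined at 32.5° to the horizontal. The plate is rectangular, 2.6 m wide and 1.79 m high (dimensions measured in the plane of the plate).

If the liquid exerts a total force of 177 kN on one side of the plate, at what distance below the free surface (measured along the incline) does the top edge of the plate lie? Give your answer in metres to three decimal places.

γ = 1.175 × 9.81 = 11.52675 kN/m³.
A = 2.6 × 1.79 = 4.654 m².
From F = γ·h_c·A, the centroid depth is h_c = 177/(11.52675 × 4.654) = 3.29944 m.
Let θ = 32.5° be the plate's angle to the horizontal; measure y along the incline from where the plane meets the free surface. Vertical depth h = y·sinθ with sinθ = 0.537300.
Along the incline, y_c = h_c/sinθ = 3.29944/0.537300 = 6.14078 m.
The centroid lies 1.79/2 = 0.895 m below the top edge, so the top edge sits at y_top = 6.14078 − 0.895 = 5.24578 m along the incline.

y_top ≈ 5.246 m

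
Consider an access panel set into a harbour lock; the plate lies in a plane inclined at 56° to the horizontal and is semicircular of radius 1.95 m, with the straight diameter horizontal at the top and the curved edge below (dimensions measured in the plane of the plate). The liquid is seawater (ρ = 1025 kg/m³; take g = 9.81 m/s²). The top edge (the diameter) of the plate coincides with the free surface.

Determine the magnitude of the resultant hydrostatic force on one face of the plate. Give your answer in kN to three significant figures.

γ = ρg = 1025 × 9.81 / 1000 = 10.05525 kN/m³.
Let θ = 56° be the plate's angle to the horizontal; measure y along the incline from where the plane meets the free surface. Vertical depth h = y·sinθ with sinθ = 0.829038.
The centroid of a semicircle lies 4r/(3π) = 0.827606 m from the diameter, here below the top edge, so y_c = 0.827606 m and h_c = 0.827606 × 0.829038 = 0.686117 m.
A = πr²/2 = π × 1.95²/2 = 5.97295 m².
Resultant F = γ·h_c·A = 10.05525 × 0.686117 × 5.97295 = 41.2078 kN.

F ≈ 41.2 kN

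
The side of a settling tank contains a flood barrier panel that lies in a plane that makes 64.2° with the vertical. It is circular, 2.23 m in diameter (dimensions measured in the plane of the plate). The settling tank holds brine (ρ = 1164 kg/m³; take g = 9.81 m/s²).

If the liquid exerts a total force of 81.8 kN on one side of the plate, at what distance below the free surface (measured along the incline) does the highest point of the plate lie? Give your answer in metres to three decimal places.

γ = ρg = 1164 × 9.81 / 1000 = 11.41884 kN/m³.
A = π(1.115)² = 3.90571 m².
From F = γ·h_c·A, the centroid depth is h_c = 81.8/(11.41884 × 3.90571) = 1.83414 m.
The plate makes 64.2° with the vertical, i.e. θ = 90° − 64.2° = 25.8° to the horizontal. Measuring y along the incline from the free-surface line, vertical depth h = y·sinθ with sinθ = 0.435231.
Along the incline, y_c = h_c/sinθ = 1.83414/0.435231 = 4.21418 m.
The centroid is at the centre, 1.115 m below the top of the plate, so the highest point sits at y_top = 4.21418 − 1.115 = 3.09918 m along the incline.

y_top ≈ 3.099 m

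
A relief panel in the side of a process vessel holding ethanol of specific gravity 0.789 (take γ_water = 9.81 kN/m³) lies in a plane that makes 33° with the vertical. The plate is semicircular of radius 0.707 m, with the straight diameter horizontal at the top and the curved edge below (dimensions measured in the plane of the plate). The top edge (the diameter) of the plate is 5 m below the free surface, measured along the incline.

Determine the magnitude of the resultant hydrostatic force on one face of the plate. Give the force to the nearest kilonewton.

γ = 0.789 × 9.81 = 7.74009 kN/m³.
The plate makes 33° with the vertical, i.e. θ = 90° − 33° = 57° to the horizontal. Measuring y along the incline from the free-surface line, vertical depth h = y·sinθ with sinθ = 0.838671.
The centroid of a semicircle lies 4r/(3π) = 0.30006 m from the diameter, here below the top edge, so y_c = 5 + 0.30006 = 5.30006 m and h_c = 5.30006 × 0.838671 = 4.44501 m.
A = πr²/2 = π × 0.707²/2 = 0.785161 m².
Resultant F = γ·h_c·A = 7.74009 × 4.44501 × 0.785161 = 27.0133 kN.

F ≈ 27 kN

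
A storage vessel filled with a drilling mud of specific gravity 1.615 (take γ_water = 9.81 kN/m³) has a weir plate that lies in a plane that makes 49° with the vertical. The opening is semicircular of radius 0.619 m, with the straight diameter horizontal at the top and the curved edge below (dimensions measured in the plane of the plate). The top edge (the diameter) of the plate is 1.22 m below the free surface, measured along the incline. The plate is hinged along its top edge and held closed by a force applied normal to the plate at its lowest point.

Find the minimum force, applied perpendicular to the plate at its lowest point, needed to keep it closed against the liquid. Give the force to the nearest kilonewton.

γ = 1.615 × 9.81 = 15.84315 kN/m³.
The plate makes 49° with the vertical, i.e. θ = 90° − 49° = 41° to the horizontal. Measuring y along the incline from the free-surface line, vertical depth h = y·sinθ with sinθ = 0.656059.
The centroid of a semicircle lies 4r/(3π) = 0.262712 m from the diameter, here below the top edge, so y_c = 1.22 + 0.262712 = 1.48271 m and h_c = 1.48271 × 0.656059 = 0.972745 m.
A = πr²/2 = π × 0.619²/2 = 0.601868 m².
Resultant F = γ·h_c·A = 15.84315 × 0.972745 × 0.601868 = 9.2756 kN.
I_c = (π/8 − 8/(9π))·r⁴ = 0.109757 × 0.619⁴ = 0.0161137 m⁴.
Centre of pressure: y_p = y_c + I_c/(y_c·A) = 1.48271 + 0.0161137/(1.48271 × 0.601868) = 1.48271 + 0.0180567 = 1.50077 m along the plane.
The resultant acts 0.262712 + 0.0180567 = 0.280769 m (along the plate) below the hinge at the top edge, so the moment about the hinge is M = F × 0.280769 = 9.2756 × 0.280769 = 2.6043 kN·m.
A normal force at the bottom, 0.619 m from the hinge, must supply this moment: P = 2.6043/0.619 = 4.20727 kN.

P ≈ 4 kN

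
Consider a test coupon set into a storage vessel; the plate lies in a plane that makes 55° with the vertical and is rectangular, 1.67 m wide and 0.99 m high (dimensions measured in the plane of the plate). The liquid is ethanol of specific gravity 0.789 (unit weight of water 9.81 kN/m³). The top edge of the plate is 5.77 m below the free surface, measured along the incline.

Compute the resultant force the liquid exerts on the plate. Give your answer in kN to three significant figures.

F ≈ 46.0 kN

γ = 0.789 × 9.81 = 7.74009 kN/m³.
The plate makes 55° with the vertical, i.e. θ = 90° − 55° = 35° to the horizontal. Measuring y along the incline from the free-surface line, vertical depth h = y·sinθ with sinθ = 0.573576.
The centroid lies 0.99/2 = 0.495 m below the top edge, so y_c = 5.77 + 0.495 = 6.265 m and h_c = 6.265 × 0.573576 = 3.59345 m.
A = 1.67 × 0.99 = 1.6533 m².
Resultant F = γ·h_c·A = 7.74009 × 3.59345 × 1.6533 = 45.9843 kN.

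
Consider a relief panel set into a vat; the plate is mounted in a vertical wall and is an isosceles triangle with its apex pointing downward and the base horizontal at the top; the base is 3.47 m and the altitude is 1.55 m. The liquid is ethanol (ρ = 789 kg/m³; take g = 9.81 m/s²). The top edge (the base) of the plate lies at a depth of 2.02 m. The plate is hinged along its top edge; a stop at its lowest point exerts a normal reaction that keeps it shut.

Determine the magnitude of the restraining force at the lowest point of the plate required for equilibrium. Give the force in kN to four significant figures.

γ = ρg = 789 × 9.81 / 1000 = 7.74009 kN/m³.
With the apex down, the centroid sits h/3 = 1.55/3 = 0.516667 m below the base (the top edge), so the centroid depth is h_c = 2.02 + 0.516667 = 2.53667 m.
A = ½ × 3.47 × 1.55 = 2.68925 m².
Resultant F = γ·h_c·A = 7.74009 × 2.53667 × 2.68925 = 52.8009 kN.
I_c = b·h³/36 = 3.47 × 1.55³/36 = 0.35894 m⁴.
Centre of pressure: y_p = y_c + I_c/(y_c·A) = 2.53667 + 0.35894/(2.53667 × 2.68925) = 2.53667 + 0.0526171 = 2.58929 m along the plane.
The resultant acts 0.516667 + 0.0526171 = 0.569284 m (along the plate) below the hinge at the top edge, so the moment about the hinge is M = F × 0.569284 = 52.8009 × 0.569284 = 30.0587 kN·m.
A normal force at the bottom, 1.55 m from the hinge, must supply this moment: P = 30.0587/1.55 = 19.3927 kN.

P ≈ 19.39 kN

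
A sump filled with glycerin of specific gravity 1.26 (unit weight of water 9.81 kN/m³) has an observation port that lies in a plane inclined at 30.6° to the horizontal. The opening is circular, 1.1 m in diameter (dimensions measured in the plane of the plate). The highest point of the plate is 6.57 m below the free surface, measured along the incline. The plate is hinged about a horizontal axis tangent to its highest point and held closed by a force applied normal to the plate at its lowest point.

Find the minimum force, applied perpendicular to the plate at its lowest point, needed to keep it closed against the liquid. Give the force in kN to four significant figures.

P ≈ 21.70 kN

γ = 1.26 × 9.81 = 12.3606 kN/m³.
Let θ = 30.6° be the plate's angle to the horizontal; measure y along the incline from where the plane meets the free surface. Vertical depth h = y·sinθ with sinθ = 0.509041.
The centroid is at the centre, 0.55 m below the top of the plate, so y_c = 6.57 + 0.55 = 7.12 m and h_c = 7.12 × 0.509041 = 3.62437 m.
A = π(0.55)² = 0.950332 m².
Resultant F = γ·h_c·A = 12.3606 × 3.62437 × 0.950332 = 42.5743 kN.
I_c = πr⁴/4 = π × 0.55⁴/4 = 0.0718688 m⁴.
Centre of pressure: y_p = y_c + I_c/(y_c·A) = 7.12 + 0.0718688/(7.12 × 0.950332) = 7.12 + 0.0106215 = 7.13062 m along the plane.
The resultant acts 0.55 + 0.0106215 = 0.560621 m (along the plate) below the hinge at the top edge, so the moment about the hinge is M = F × 0.560621 = 42.5743 × 0.560621 = 23.868 kN·m.
A normal force at the bottom, 1.1 m from the hinge, must supply this moment: P = 23.868/1.1 = 21.6982 kN.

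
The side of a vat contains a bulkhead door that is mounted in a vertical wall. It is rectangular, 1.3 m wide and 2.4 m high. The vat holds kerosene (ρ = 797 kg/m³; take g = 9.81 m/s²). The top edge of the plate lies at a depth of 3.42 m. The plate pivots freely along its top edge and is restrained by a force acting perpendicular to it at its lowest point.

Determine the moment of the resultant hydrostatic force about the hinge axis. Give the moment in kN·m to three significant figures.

γ = ρg = 797 × 9.81 / 1000 = 7.81857 kN/m³.
The centroid lies 2.4/2 = 1.2 m below the top edge, so the centroid depth is h_c = 3.42 + 1.2 = 4.62 m.
A = 1.3 × 2.4 = 3.12 m².
Resultant F = γ·h_c·A = 7.81857 × 4.62 × 3.12 = 112.7 kN.
I_c = b·h³/12 = 1.3 × 2.4³/12 = 1.4976 m⁴.
Centre of pressure: y_p = y_c + I_c/(y_c·A) = 4.62 + 1.4976/(4.62 × 3.12) = 4.62 + 0.103896 = 4.7239 m along the plane.
The resultant acts 1.2 + 0.103896 = 1.3039 m (along the plate) below the hinge at the top edge, so the moment about the hinge is M = F × 1.3039 = 112.7 × 1.3039 = 146.95 kN·m.

M ≈ 147 kN·m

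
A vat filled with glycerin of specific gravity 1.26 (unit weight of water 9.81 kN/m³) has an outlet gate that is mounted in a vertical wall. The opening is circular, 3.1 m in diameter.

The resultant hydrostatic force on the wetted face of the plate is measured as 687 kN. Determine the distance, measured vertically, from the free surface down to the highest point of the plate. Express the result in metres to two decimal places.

γ = 1.26 × 9.81 = 12.3606 kN/m³.
A = π(1.55)² = 7.54768 m².
From F = γ·h_c·A, the centroid depth is h_c = 687/(12.3606 × 7.54768) = 7.36383 m.
The centroid is at the centre, 1.55 m below the top of the plate, so the highest point sits at h_top = 7.36383 − 1.55 = 5.81383 m below the surface.

d_top ≈ 5.81 m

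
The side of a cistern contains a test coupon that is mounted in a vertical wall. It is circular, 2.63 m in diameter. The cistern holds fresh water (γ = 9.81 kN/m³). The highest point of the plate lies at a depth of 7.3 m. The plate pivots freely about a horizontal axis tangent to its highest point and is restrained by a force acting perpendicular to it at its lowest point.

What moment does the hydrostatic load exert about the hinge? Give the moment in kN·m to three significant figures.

γ = 9.81 kN/m³.
The centroid is at the centre, 1.315 m below the top of the plate, so the centroid depth is h_c = 7.3 + 1.315 = 8.615 m.
A = π(1.315)² = 5.43252 m².
Resultant F = γ·h_c·A = 9.81 × 8.615 × 5.43252 = 459.119 kN.
I_c = πr⁴/4 = π × 1.315⁴/4 = 2.34851 m⁴.
Centre of pressure: y_p = y_c + I_c/(y_c·A) = 8.615 + 2.34851/(8.615 × 5.43252) = 8.615 + 0.0501806 = 8.66518 m along the plane.
The resultant acts 1.315 + 0.0501806 = 1.36518 m (along the plate) below the hinge at the top edge, so the moment about the hinge is M = F × 1.36518 = 459.119 × 1.36518 = 626.78 kN·m.

M ≈ 627 kN·m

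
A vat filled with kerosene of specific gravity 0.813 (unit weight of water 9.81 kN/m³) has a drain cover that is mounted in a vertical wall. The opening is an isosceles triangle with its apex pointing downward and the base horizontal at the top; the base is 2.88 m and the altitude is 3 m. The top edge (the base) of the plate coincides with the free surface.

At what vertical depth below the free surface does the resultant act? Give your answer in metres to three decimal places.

γ = 0.813 × 9.81 = 7.97553 kN/m³.
With the apex down, the centroid sits h/3 = 3/3 = 1 m below the base (the top edge), so the centroid depth is h_c = 1 m.
A = ½ × 2.88 × 3 = 4.32 m².
Resultant F = γ·h_c·A = 7.97553 × 1 × 4.32 = 34.4543 kN.
I_c = b·h³/36 = 2.88 × 3³/36 = 2.16 m⁴.
Centre of pressure: y_p = y_c + I_c/(y_c·A) = 1 + 2.16/(1 × 4.32) = 1 + 0.5 = 1.5 m along the plane.

h_p = 1.500 m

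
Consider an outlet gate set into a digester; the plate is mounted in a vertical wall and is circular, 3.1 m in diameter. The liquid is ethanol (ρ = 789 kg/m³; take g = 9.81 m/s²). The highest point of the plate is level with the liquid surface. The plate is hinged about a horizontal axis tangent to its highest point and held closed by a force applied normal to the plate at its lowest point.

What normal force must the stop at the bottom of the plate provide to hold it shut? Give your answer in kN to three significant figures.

P ≈ 56.6 kN

γ = ρg = 789 × 9.81 / 1000 = 7.74009 kN/m³.
The centroid is at the centre, 1.55 m below the top of the plate, so the centroid depth is h_c = 1.55 m.
A = π(1.55)² = 7.54768 m².
Resultant F = γ·h_c·A = 7.74009 × 1.55 × 7.54768 = 90.5506 kN.
I_c = πr⁴/4 = π × 1.55⁴/4 = 4.53332 m⁴.
Centre of pressure: y_p = y_c + I_c/(y_c·A) = 1.55 + 4.53332/(1.55 × 7.54768) = 1.55 + 0.3875 = 1.9375 m along the plane.
The resultant acts 1.55 + 0.3875 = 1.9375 m (along the plate) below the hinge at the top edge, so the moment about the hinge is M = F × 1.9375 = 90.5506 × 1.9375 = 175.442 kN·m.
A normal force at the bottom, 3.1 m from the hinge, must supply this moment: P = 175.442/3.1 = 56.5942 kN.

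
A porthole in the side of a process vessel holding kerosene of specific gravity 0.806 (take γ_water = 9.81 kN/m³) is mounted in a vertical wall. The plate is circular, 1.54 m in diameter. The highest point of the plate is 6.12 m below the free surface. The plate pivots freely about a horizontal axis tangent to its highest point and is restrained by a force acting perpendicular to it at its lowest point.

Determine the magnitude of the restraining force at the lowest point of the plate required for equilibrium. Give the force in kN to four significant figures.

P ≈ 52.15 kN

γ = 0.806 × 9.81 = 7.90686 kN/m³.
The centroid is at the centre, 0.77 m below the top of the plate, so the centroid depth is h_c = 6.12 + 0.77 = 6.89 m.
A = π(0.77)² = 1.86265 m².
Resultant F = γ·h_c·A = 7.90686 × 6.89 × 1.86265 = 101.474 kN.
I_c = πr⁴/4 = π × 0.77⁴/4 = 0.276091 m⁴.
Centre of pressure: y_p = y_c + I_c/(y_c·A) = 6.89 + 0.276091/(6.89 × 1.86265) = 6.89 + 0.021513 = 6.91151 m along the plane.
The resultant acts 0.77 + 0.021513 = 0.791513 m (along the plate) below the hinge at the top edge, so the moment about the hinge is M = F × 0.791513 = 101.474 × 0.791513 = 80.318 kN·m.
A normal force at the bottom, 1.54 m from the hinge, must supply this moment: P = 80.318/1.54 = 52.1545 kN.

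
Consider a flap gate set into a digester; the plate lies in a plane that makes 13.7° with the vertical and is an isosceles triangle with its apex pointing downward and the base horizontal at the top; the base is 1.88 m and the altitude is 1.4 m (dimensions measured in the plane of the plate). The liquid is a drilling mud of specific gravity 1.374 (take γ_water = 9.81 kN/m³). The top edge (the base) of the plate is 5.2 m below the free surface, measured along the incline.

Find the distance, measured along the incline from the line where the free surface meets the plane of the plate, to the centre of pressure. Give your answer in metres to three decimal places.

γ = 1.374 × 9.81 = 13.47894 kN/m³.
The plate makes 13.7° with the vertical, i.e. θ = 90° − 13.7° = 76.3° to the horizontal. Measuring y along the incline from the free-surface line, vertical depth h = y·sinθ with sinθ = 0.971549.
With the apex down, the centroid sits h/3 = 1.4/3 = 0.466667 m below the base (the top edge), so y_c = 5.2 + 0.466667 = 5.66667 m and h_c = 5.66667 × 0.971549 = 5.50545 m.
A = ½ × 1.88 × 1.4 = 1.316 m².
Resultant F = γ·h_c·A = 13.47894 × 5.50545 × 1.316 = 97.6572 kN.
I_c = b·h³/36 = 1.88 × 1.4³/36 = 0.143298 m⁴.
Centre of pressure: y_p = y_c + I_c/(y_c·A) = 5.66667 + 0.143298/(5.66667 × 1.316) = 5.66667 + 0.0192157 = 5.68589 m along the plane.

y_p = 5.686 m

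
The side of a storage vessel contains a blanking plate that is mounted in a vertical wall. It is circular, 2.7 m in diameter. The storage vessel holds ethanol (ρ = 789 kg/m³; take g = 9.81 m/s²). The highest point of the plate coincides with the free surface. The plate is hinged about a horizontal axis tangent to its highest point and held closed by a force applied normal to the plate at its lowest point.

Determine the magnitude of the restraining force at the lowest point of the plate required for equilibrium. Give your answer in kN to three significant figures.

γ = ρg = 789 × 9.81 / 1000 = 7.74009 kN/m³.
The centroid is at the centre, 1.35 m below the top of the plate, so the centroid depth is h_c = 1.35 m.
A = π(1.35)² = 5.72555 m².
Resultant F = γ·h_c·A = 7.74009 × 1.35 × 5.72555 = 59.827 kN.
I_c = πr⁴/4 = π × 1.35⁴/4 = 2.6087 m⁴.
Centre of pressure: y_p = y_c + I_c/(y_c·A) = 1.35 + 2.6087/(1.35 × 5.72555) = 1.35 + 0.3375 = 1.6875 m along the plane.
The resultant acts 1.35 + 0.3375 = 1.6875 m (along the plate) below the hinge at the top edge, so the moment about the hinge is M = F × 1.6875 = 59.827 × 1.6875 = 100.958 kN·m.
A normal force at the bottom, 2.7 m from the hinge, must supply this moment: P = 100.958/2.7 = 37.3919 kN.

P ≈ 37.4 kN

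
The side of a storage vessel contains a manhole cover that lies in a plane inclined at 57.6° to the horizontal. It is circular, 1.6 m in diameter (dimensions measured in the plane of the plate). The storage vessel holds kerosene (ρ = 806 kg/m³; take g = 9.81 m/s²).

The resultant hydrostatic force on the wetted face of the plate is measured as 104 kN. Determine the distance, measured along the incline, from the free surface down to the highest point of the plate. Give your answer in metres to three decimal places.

y_top ≈ 6.948 m

γ = ρg = 806 × 9.81 / 1000 = 7.90686 kN/m³.
A = π(0.8)² = 2.01062 m².
From F = γ·h_c·A, the centroid depth is h_c = 104/(7.90686 × 2.01062) = 6.54183 m.
Let θ = 57.6° be the plate's angle to the horizontal; measure y along the incline from where the plane meets the free surface. Vertical depth h = y·sinθ with sinθ = 0.844328.
Along the incline, y_c = h_c/sinθ = 6.54183/0.844328 = 7.74797 m.
The centroid is at the centre, 0.8 m below the top of the plate, so the highest point sits at y_top = 7.74797 − 0.8 = 6.94797 m along the incline.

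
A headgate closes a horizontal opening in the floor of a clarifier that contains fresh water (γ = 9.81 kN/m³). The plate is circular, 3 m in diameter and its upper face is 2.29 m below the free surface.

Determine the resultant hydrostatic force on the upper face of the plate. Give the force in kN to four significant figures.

F ≈ 158.8 kN

γ = 9.81 kN/m³.
The plate is horizontal, so pressure is uniform at p = γ·h = 9.81 × 2.29 = 22.4649 kN/m².
A = π(1.5)² = 7.06858 m².
F = p·A = 22.4649 × 7.06858 = 158.795 kN.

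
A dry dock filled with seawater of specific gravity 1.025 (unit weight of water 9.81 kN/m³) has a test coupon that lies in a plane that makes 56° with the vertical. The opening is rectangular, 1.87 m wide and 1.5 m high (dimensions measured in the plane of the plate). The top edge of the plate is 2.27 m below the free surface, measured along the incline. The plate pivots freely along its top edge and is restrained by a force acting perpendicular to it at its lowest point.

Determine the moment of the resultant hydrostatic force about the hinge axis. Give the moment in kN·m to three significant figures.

γ = 1.025 × 9.81 = 10.05525 kN/m³.
The plate makes 56° with the vertical, i.e. θ = 90° − 56° = 34° to the horizontal. Measuring y along the incline from the free-surface line, vertical depth h = y·sinθ with sinθ = 0.559193.
The centroid lies 1.5/2 = 0.75 m below the top edge, so y_c = 2.27 + 0.75 = 3.02 m and h_c = 3.02 × 0.559193 = 1.68876 m.
A = 1.87 × 1.5 = 2.805 m².
Resultant F = γ·h_c·A = 10.05525 × 1.68876 × 2.805 = 47.6314 kN.
I_c = b·h³/12 = 1.87 × 1.5³/12 = 0.525938 m⁴.
Centre of pressure: y_p = y_c + I_c/(y_c·A) = 3.02 + 0.525938/(3.02 × 2.805) = 3.02 + 0.0620862 = 3.08209 m along the plane.
The resultant acts 0.75 + 0.0620862 = 0.812086 m (along the plate) below the hinge at the top edge, so the moment about the hinge is M = F × 0.812086 = 47.6314 × 0.812086 = 38.6808 kN·m.

M ≈ 38.7 kN·m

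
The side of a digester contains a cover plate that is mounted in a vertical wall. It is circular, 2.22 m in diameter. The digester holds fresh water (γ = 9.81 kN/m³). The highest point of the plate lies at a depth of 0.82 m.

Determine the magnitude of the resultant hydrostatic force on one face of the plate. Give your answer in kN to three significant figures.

F ≈ 73.3 kN

γ = 9.81 kN/m³.
The centroid is at the centre, 1.11 m below the top of the plate, so the centroid depth is h_c = 0.82 + 1.11 = 1.93 m.
A = π(1.11)² = 3.87076 m².
Resultant F = γ·h_c·A = 9.81 × 1.93 × 3.87076 = 73.2863 kN.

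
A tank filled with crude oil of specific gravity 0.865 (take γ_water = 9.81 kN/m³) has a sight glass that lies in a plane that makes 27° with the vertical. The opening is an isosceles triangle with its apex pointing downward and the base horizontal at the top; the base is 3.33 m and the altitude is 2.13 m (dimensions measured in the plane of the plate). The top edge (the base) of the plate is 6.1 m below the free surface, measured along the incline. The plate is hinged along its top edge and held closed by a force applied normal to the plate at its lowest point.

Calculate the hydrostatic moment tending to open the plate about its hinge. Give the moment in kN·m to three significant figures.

M ≈ 136 kN·m

γ = 0.865 × 9.81 = 8.48565 kN/m³.
The plate makes 27° with the vertical, i.e. θ = 90° − 27° = 63° to the horizontal. Measuring y along the incline from the free-surface line, vertical depth h = y·sinθ with sinθ = 0.891007.
With the apex down, the centroid sits h/3 = 2.13/3 = 0.71 m below the base (the top edge), so y_c = 6.1 + 0.71 = 6.81 m and h_c = 6.81 × 0.891007 = 6.06776 m.
A = ½ × 3.33 × 2.13 = 3.54645 m².
Resultant F = γ·h_c·A = 8.48565 × 6.06776 × 3.54645 = 182.603 kN.
I_c = b·h³/36 = 3.33 × 2.13³/36 = 0.893883 m⁴.
Centre of pressure: y_p = y_c + I_c/(y_c·A) = 6.81 + 0.893883/(6.81 × 3.54645) = 6.81 + 0.0370118 = 6.84701 m along the plane.
The resultant acts 0.71 + 0.0370118 = 0.747012 m (along the plate) below the hinge at the top edge, so the moment about the hinge is M = F × 0.747012 = 182.603 × 0.747012 = 136.407 kN·m.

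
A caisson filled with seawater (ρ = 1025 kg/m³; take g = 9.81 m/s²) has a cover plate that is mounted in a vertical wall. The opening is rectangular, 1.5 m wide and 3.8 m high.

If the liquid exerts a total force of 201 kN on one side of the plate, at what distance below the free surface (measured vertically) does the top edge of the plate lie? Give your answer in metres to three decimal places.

d_top ≈ 1.607 m

γ = ρg = 1025 × 9.81 / 1000 = 10.05525 kN/m³.
A = 1.5 × 3.8 = 5.7 m².
From F = γ·h_c·A, the centroid depth is h_c = 201/(10.05525 × 5.7) = 3.50694 m.
The centroid lies 3.8/2 = 1.9 m below the top edge, so the top edge sits at h_top = 3.50694 − 1.9 = 1.60694 m below the surface.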